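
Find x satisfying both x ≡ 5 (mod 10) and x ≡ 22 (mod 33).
55

Using Chinese Remainder Theorem:
M = 10 × 33 = 330
M1 = 33, M2 = 10
y1 = 33^(-1) mod 10 = 7
y2 = 10^(-1) mod 33 = 10
x = (5×33×7 + 22×10×10) mod 330 = 55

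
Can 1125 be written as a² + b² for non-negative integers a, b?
6² + 33² (a=6, b=33)

Factorization: 1125 = 3^2 × 5^3
By Fermat: n is sum of two squares iff every prime p ≡ 3 (mod 4) appears to even power.
All primes ≡ 3 (mod 4) appear to even power.
Search a = 0, 1, 2, … for 1125 - a² a perfect square: first hit at a = 6: 1125 - 36 = 1089 = 33².
1125 = 6² + 33² = 36 + 1089 ✓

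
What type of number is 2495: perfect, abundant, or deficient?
deficient

Proper divisors of 2495: sum = 1 + 5 + 499 = 505
Since 505 < 2495, 2495 is deficient.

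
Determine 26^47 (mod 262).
242

Repeated squaring. Binary of 47 = 101111.
26^1 ≡ 26 (mod 262); 26^2 ≡ 152 (mod 262); 26^4 ≡ 48 (mod 262); 26^8 ≡ 208 (mod 262); 26^16 ≡ 34 (mod 262); 26^32 ≡ 108 (mod 262)
26^47 = 26^1 × 26^2 × 26^4 × 26^8 × 26^32 ≡ 242 (mod 262)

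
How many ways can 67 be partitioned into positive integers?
2679689

p(n) counts ways to write n as a sum of positive integers (order ignored).
Euler's pentagonal recurrence: p(k) = p(k-1) + p(k-2) - p(k-5) - p(k-7) + p(k-12) + p(k-15) - ... (offsets j(3j∓1)/2, signs ++--, p(0)=1, p(<0)=0).
DP table for k = 0..66: p(0)=1, p(1)=1, p(2)=2, p(3)=3, p(4)=5, p(5)=7, p(6)=11, p(7)=15, p(8)=22, p(9)=30, p(10)=42, p(11)=56, p(12)=77, p(13)=101, p(14)=135, p(15)=176, p(16)=231, p(17)=297, p(18)=385, p(19)=490, p(20)=627, p(21)=792, p(22)=1002, p(23)=1255, p(24)=1575, p(25)=1958, p(26)=2436, p(27)=3010, p(28)=3718, p(29)=4565, p(30)=5604, p(31)=6842, p(32)=8349, p(33)=10143, p(34)=12310, p(35)=14883, p(36)=17977, p(37)=21637, p(38)=26015, p(39)=31185, p(40)=37338, p(41)=44583, p(42)=53174, p(43)=63261, p(44)=75175, p(45)=89134, p(46)=105558, p(47)=124754, p(48)=147273, p(49)=173525, p(50)=204226, p(51)=239943, p(52)=281589, p(53)=329931, p(54)=386155, p(55)=451276, p(56)=526823, p(57)=614154, p(58)=715220, p(59)=831820, p(60)=966467, p(61)=1121505, p(62)=1300156, p(63)=1505499, p(64)=1741630, p(65)=2012558, p(66)=2323520.
Final step: p(67) = p(66) + p(65) - p(62) - p(60) + p(55) + p(52) - p(45) - p(41) + p(32) + p(27) - p(16) - p(10)
= 2323520 + 2012558 - 1300156 - 966467 + 451276 + 281589 - 89134 - 44583 + 8349 + 3010 - 231 - 42
= 2679689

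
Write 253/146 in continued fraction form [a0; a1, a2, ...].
[1; 1, 2, 1, 2, 1, 9]

Euclidean algorithm steps:
253 = 1 × 146 + 107
146 = 1 × 107 + 39
107 = 2 × 39 + 29
39 = 1 × 29 + 10
29 = 2 × 10 + 9
10 = 1 × 9 + 1
9 = 9 × 1 + 0
Continued fraction: [1; 1, 2, 1, 2, 1, 9]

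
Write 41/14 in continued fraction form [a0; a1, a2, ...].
[2; 1, 13]

Euclidean algorithm steps:
41 = 2 × 14 + 13
14 = 1 × 13 + 1
13 = 13 × 1 + 0
Continued fraction: [2; 1, 13]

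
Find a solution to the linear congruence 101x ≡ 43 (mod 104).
x ≡ 55 (mod 104)

gcd(101, 104) = 1, which divides 43, so solutions exist.
Find 101^(-1) mod 104 by the extended Euclidean algorithm:
104 = 1 × 101 + 3  ⟹  3 = (1)·104 + (-1)·101
101 = 33 × 3 + 2  ⟹  2 = (-33)·104 + (34)·101
3 = 1 × 2 + 1  ⟹  1 = (34)·104 + (-35)·101
So (-35)·101 ≡ 1 (mod 104), i.e. 101^(-1) ≡ -35 ≡ 69 (mod 104).
x ≡ 69 × 43 = 2967 ≡ 55 (mod 104).
Check: 101 × 55 = 5555 ≡ 43 (mod 104).
Unique solution: x ≡ 55 (mod 104)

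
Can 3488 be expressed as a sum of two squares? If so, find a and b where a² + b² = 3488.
28² + 52² (a=28, b=52)

Factorization: 3488 = 2^5 × 109
By Fermat: n is sum of two squares iff every prime p ≡ 3 (mod 4) appears to even power.
All primes ≡ 3 (mod 4) appear to even power.
Search a = 0, 1, 2, … for 3488 - a² a perfect square: first hit at a = 28: 3488 - 784 = 2704 = 52².
3488 = 28² + 52² = 784 + 2704 ✓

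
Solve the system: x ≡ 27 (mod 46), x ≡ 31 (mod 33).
625

Using Chinese Remainder Theorem:
M = 46 × 33 = 1518
M1 = 33, M2 = 46
y1 = 33^(-1) mod 46 = 7
y2 = 46^(-1) mod 33 = 28
x = (27×33×7 + 31×46×28) mod 1518 = 625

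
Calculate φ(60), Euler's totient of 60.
16

60 = 2^2 × 3 × 5
φ(n) = n × ∏(1 - 1/p) for each prime p dividing n
φ(60) = 60 × (1 - 1/2) × (1 - 1/3) × (1 - 1/5) = 16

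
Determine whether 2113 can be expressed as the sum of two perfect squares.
32² + 33² (a=32, b=33)

Factorization: 2113 = 2113
By Fermat: n is sum of two squares iff every prime p ≡ 3 (mod 4) appears to even power.
All primes ≡ 3 (mod 4) appear to even power.
Search a = 0, 1, 2, … for 2113 - a² a perfect square: first hit at a = 32: 2113 - 1024 = 1089 = 33².
2113 = 32² + 33² = 1024 + 1089 ✓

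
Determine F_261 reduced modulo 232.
34

Matrix identity: Q^n = [[F_(n+1), F_n], [F_n, F_(n-1)]] with Q = [[1,1],[1,0]].
n = 261 = 100000101₂. Square-and-multiply, entries mod 232:
Q^1 = [[1,1],[1,0]]
Q^2 = (Q^1)² = [[2,1],[1,1]]
Q^4 = (Q^2)² = [[5,3],[3,2]]
Q^8 = (Q^4)² = [[34,21],[21,13]]
Q^16 = (Q^8)² = [[205,59],[59,146]]
Q^32 = (Q^16)² = [[34,61],[61,205]]
Q^65 = (Q^32)²·Q = [[200,5],[5,195]]
Q^130 = (Q^65)² = [[121,119],[119,2]]
Q^261 = (Q^130)²·Q = [[55,34],[34,21]]
F_261 mod 232 = Q^261[0][1] = 34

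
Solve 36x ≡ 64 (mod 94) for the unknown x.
x ≡ 7 (mod 47)

gcd(36, 94) = 2, which divides 64, so solutions exist.
Divide through by 2: 18x ≡ 32 (mod 47).
Find 18^(-1) mod 47 by the extended Euclidean algorithm:
47 = 2 × 18 + 11  ⟹  11 = (1)·47 + (-2)·18
18 = 1 × 11 + 7  ⟹  7 = (-1)·47 + (3)·18
11 = 1 × 7 + 4  ⟹  4 = (2)·47 + (-5)·18
7 = 1 × 4 + 3  ⟹  3 = (-3)·47 + (8)·18
4 = 1 × 3 + 1  ⟹  1 = (5)·47 + (-13)·18
So (-13)·18 ≡ 1 (mod 47), i.e. 18^(-1) ≡ -13 ≡ 34 (mod 47).
x ≡ 34 × 32 = 1088 ≡ 7 (mod 47).
Check: 36 × 7 = 252 ≡ 64 (mod 94).
x ≡ 7 (mod 47), giving 2 solutions mod 94.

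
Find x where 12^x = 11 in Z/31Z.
17

Baby-step giant-step with step n = ⌈√31⌉ = 6.
Baby steps 12^j mod 31 (j:value) for j=0..5: 0:1, 1:12, 2:20, 3:23, 4:28, 5:26.
Giant-step multiplier: 12^(-6) ≡ 12^(30-6) = 12^24 ≡ 16 (mod 31).
Giant steps γ_i = 11·16^i mod 31: γ_0=11, γ_1=21, γ_2=26 (in table at j=5).
x = i·n + j = 2·6 + 5 = 17.
Check: 12^17 ≡ 11 (mod 31).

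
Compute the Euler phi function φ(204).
64

204 = 2^2 × 3 × 17
φ(n) = n × ∏(1 - 1/p) for each prime p dividing n
φ(204) = 204 × (1 - 1/2) × (1 - 1/3) × (1 - 1/17) = 64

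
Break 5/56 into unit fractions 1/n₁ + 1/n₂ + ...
1/12 + 1/168

Greedy algorithm:
5/56: ceiling(56/5) = 12, use 1/12
1/168: ceiling(168/1) = 168, use 1/168
Result: 5/56 = 1/12 + 1/168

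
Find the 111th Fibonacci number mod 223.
85

Matrix identity: Q^n = [[F_(n+1), F_n], [F_n, F_(n-1)]] with Q = [[1,1],[1,0]].
n = 111 = 1101111₂. Square-and-multiply, entries mod 223:
Q^1 = [[1,1],[1,0]]
Q^3 = (Q^1)²·Q = [[3,2],[2,1]]
Q^6 = (Q^3)² = [[13,8],[8,5]]
Q^13 = (Q^6)²·Q = [[154,10],[10,144]]
Q^27 = (Q^13)²·Q = [[36,178],[178,81]]
Q^55 = (Q^27)²·Q = [[63,199],[199,87]]
Q^111 = (Q^55)²·Q = [[53,85],[85,191]]
F_111 mod 223 = Q^111[0][1] = 85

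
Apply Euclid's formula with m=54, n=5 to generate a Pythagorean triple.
(2891, 540, 2941)

Euclid's formula: a = m² - n², b = 2mn, c = m² + n²
m = 54, n = 5
a = 54² - 5² = 2916 - 25 = 2891
b = 2 × 54 × 5 = 540
c = 54² + 5² = 2916 + 25 = 2941
Verification: 2891² + 540² = 8357881 + 291600 = 8649481 = 2941² ✓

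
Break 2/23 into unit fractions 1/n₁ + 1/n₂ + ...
1/12 + 1/276

Greedy algorithm:
2/23: ceiling(23/2) = 12, use 1/12
1/276: ceiling(276/1) = 276, use 1/276
Result: 2/23 = 1/12 + 1/276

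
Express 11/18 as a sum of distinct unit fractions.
1/2 + 1/9

Greedy algorithm:
11/18: ceiling(18/11) = 2, use 1/2
1/9: ceiling(9/1) = 9, use 1/9
Result: 11/18 = 1/2 + 1/9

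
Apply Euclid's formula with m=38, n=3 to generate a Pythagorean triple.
(1435, 228, 1453)

Euclid's formula: a = m² - n², b = 2mn, c = m² + n²
m = 38, n = 3
a = 38² - 3² = 1444 - 9 = 1435
b = 2 × 38 × 3 = 228
c = 38² + 3² = 1444 + 9 = 1453
Verification: 1435² + 228² = 2059225 + 51984 = 2111209 = 1453² ✓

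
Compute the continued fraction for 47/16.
[2; 1, 15]

Euclidean algorithm steps:
47 = 2 × 16 + 15
16 = 1 × 15 + 1
15 = 15 × 1 + 0
Continued fraction: [2; 1, 15]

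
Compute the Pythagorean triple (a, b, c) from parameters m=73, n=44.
(3393, 6424, 7265)

Euclid's formula: a = m² - n², b = 2mn, c = m² + n²
m = 73, n = 44
a = 73² - 44² = 5329 - 1936 = 3393
b = 2 × 73 × 44 = 6424
c = 73² + 44² = 5329 + 1936 = 7265
Verification: 3393² + 6424² = 11512449 + 41267776 = 52780225 = 7265² ✓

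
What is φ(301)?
252

301 = 7 × 43
φ(n) = n × ∏(1 - 1/p) for each prime p dividing n
φ(301) = 301 × (1 - 1/7) × (1 - 1/43) = 252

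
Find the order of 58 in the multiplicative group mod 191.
190

191 is prime, so ord(58) divides φ(191) = 190.
Divisors of 190: 1, 2, 5, 10, 19, 38, 95, 190.
Repeated squaring: 58^1 ≡ 58, 58^2 ≡ 117, 58^4 ≡ 128, 58^8 ≡ 149, 58^16 ≡ 45, 58^32 ≡ 115, 58^64 ≡ 46, 58^128 ≡ 15 (mod 191).
Test 58^d mod 191 for each divisor d in increasing order:
58^1 ≡ 58
58^2 ≡ 117
58^5 = 58^4·58^1 ≡ 166
58^10 = 58^8·58^2 ≡ 52
58^19 = 58^16·58^2·58^1 ≡ 152
58^38 = 58^32·58^4·58^2 ≡ 184
58^95 = 58^64·58^16·58^8·58^4·58^2·58^1 ≡ 190
58^190 = 58^128·58^32·58^16·58^8·58^4·58^2 ≡ 1  ← first divisor giving 1
The order is 190.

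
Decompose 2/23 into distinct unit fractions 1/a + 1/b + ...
1/12 + 1/276

Greedy algorithm:
2/23: ceiling(23/2) = 12, use 1/12
1/276: ceiling(276/1) = 276, use 1/276
Result: 2/23 = 1/12 + 1/276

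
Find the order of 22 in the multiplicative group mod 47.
46

47 is prime, so ord(22) divides φ(47) = 46.
Divisors of 46: 1, 2, 23, 46.
Repeated squaring: 22^1 ≡ 22, 22^2 ≡ 14, 22^4 ≡ 8, 22^8 ≡ 17, 22^16 ≡ 7, 22^32 ≡ 2 (mod 47).
Test 22^d mod 47 for each divisor d in increasing order:
22^1 ≡ 22
22^2 ≡ 14
22^23 = 22^16·22^4·22^2·22^1 ≡ 46
22^46 = 22^32·22^8·22^4·22^2 ≡ 1  ← first divisor giving 1
The order is 46.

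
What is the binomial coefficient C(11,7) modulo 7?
1

Using Lucas' theorem:
Write n=11 and k=7 in base 7:
n in base 7: [1, 4]
k in base 7: [1, 0]
C(11,7) mod 7 = ∏ C(n_i, k_i) mod 7
Digit binomials (mod 7): C(1,1) = 1; C(4,0) = 1
Product: 1 × 1 = 1 ≡ 1 (mod 7)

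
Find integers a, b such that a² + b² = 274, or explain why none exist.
7² + 15² (a=7, b=15)

Factorization: 274 = 2 × 137
By Fermat: n is sum of two squares iff every prime p ≡ 3 (mod 4) appears to even power.
All primes ≡ 3 (mod 4) appear to even power.
Search a = 0, 1, 2, … for 274 - a² a perfect square: first hit at a = 7: 274 - 49 = 225 = 15².
274 = 7² + 15² = 49 + 225 ✓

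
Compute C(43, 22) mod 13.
0

Using Lucas' theorem:
Write n=43 and k=22 in base 13:
n in base 13: [3, 4]
k in base 13: [1, 9]
C(43,22) mod 13 = ∏ C(n_i, k_i) mod 13
Digit binomials (mod 13): C(3,1) = 3; C(4,9) = 0 (k_i > n_i)
Product: 3 × 0 = 0 ≡ 0 (mod 13)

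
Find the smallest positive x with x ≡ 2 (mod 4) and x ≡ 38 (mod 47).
38

Using Chinese Remainder Theorem:
M = 4 × 47 = 188
M1 = 47, M2 = 4
y1 = 47^(-1) mod 4 = 3
y2 = 4^(-1) mod 47 = 12
x = (2×47×3 + 38×4×12) mod 188 = 38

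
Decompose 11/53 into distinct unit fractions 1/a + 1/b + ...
1/5 + 1/133 + 1/35245

Greedy algorithm:
11/53: ceiling(53/11) = 5, use 1/5
2/265: ceiling(265/2) = 133, use 1/133
1/35245: ceiling(35245/1) = 35245, use 1/35245
Result: 11/53 = 1/5 + 1/133 + 1/35245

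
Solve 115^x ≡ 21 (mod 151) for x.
74

Baby-step giant-step with step n = ⌈√151⌉ = 13.
Baby steps 115^j mod 151 (j:value) for j=0..12: 0:1, 1:115, 2:88, 3:3, 4:43, 5:113, 6:9, 7:129, 8:37, 9:27, 10:85, 11:111, 12:81.
Giant-step multiplier: 115^(-13) ≡ 115^(150-13) = 115^137 ≡ 106 (mod 151).
Giant steps γ_i = 21·106^i mod 151: γ_0=21, γ_1=112, γ_2=94, γ_3=149, γ_4=90, γ_5=27 (in table at j=9).
x = i·n + j = 5·13 + 9 = 74.
Check: 115^74 ≡ 21 (mod 151).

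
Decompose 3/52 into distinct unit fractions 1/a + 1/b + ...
1/18 + 1/468

Greedy algorithm:
3/52: ceiling(52/3) = 18, use 1/18
1/468: ceiling(468/1) = 468, use 1/468
Result: 3/52 = 1/18 + 1/468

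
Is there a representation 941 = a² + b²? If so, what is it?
10² + 29² (a=10, b=29)

Factorization: 941 = 941
By Fermat: n is sum of two squares iff every prime p ≡ 3 (mod 4) appears to even power.
All primes ≡ 3 (mod 4) appear to even power.
Search a = 0, 1, 2, … for 941 - a² a perfect square: first hit at a = 10: 941 - 100 = 841 = 29².
941 = 10² + 29² = 100 + 841 ✓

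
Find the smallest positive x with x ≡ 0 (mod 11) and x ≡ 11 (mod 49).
11

Using Chinese Remainder Theorem:
M = 11 × 49 = 539
M1 = 49, M2 = 11
y1 = 49^(-1) mod 11 = 9
y2 = 11^(-1) mod 49 = 9
x = (0×49×9 + 11×11×9) mod 539 = 11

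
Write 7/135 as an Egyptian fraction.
1/20 + 1/540

Greedy algorithm:
7/135: ceiling(135/7) = 20, use 1/20
1/540: ceiling(540/1) = 540, use 1/540
Result: 7/135 = 1/20 + 1/540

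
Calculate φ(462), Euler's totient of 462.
120

462 = 2 × 3 × 7 × 11
φ(n) = n × ∏(1 - 1/p) for each prime p dividing n
φ(462) = 462 × (1 - 1/2) × (1 - 1/3) × (1 - 1/7) × (1 - 1/11) = 120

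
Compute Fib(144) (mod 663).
510

Matrix identity: Q^n = [[F_(n+1), F_n], [F_n, F_(n-1)]] with Q = [[1,1],[1,0]].
n = 144 = 10010000₂. Square-and-multiply, entries mod 663:
Q^1 = [[1,1],[1,0]]
Q^2 = (Q^1)² = [[2,1],[1,1]]
Q^4 = (Q^2)² = [[5,3],[3,2]]
Q^9 = (Q^4)²·Q = [[55,34],[34,21]]
Q^18 = (Q^9)² = [[203,595],[595,271]]
Q^36 = (Q^18)² = [[86,255],[255,494]]
Q^72 = (Q^36)² = [[154,51],[51,103]]
Q^144 = (Q^72)² = [[460,510],[510,613]]
F_144 mod 663 = Q^144[0][1] = 510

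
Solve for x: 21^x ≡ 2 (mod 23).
12

Baby-step giant-step with step n = ⌈√23⌉ = 5.
Baby steps 21^j mod 23 (j:value) for j=0..4: 0:1, 1:21, 2:4, 3:15, 4:16.
Giant-step multiplier: 21^(-5) ≡ 21^(22-5) = 21^17 ≡ 5 (mod 23).
Giant steps γ_i = 2·5^i mod 23: γ_0=2, γ_1=10, γ_2=4 (in table at j=2).
x = i·n + j = 2·5 + 2 = 12.
Check: 21^12 ≡ 2 (mod 23).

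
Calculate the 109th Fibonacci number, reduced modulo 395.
109

Matrix identity: Q^n = [[F_(n+1), F_n], [F_n, F_(n-1)]] with Q = [[1,1],[1,0]].
n = 109 = 1101101₂. Square-and-multiply, entries mod 395:
Q^1 = [[1,1],[1,0]]
Q^3 = (Q^1)²·Q = [[3,2],[2,1]]
Q^6 = (Q^3)² = [[13,8],[8,5]]
Q^13 = (Q^6)²·Q = [[377,233],[233,144]]
Q^27 = (Q^13)²·Q = [[231,103],[103,128]]
Q^54 = (Q^27)² = [[375,242],[242,133]]
Q^109 = (Q^54)²·Q = [[200,109],[109,91]]
F_109 mod 395 = Q^109[0][1] = 109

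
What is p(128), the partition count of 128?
4351078600

p(n) counts ways to write n as a sum of positive integers (order ignored).
Euler's pentagonal recurrence: p(k) = p(k-1) + p(k-2) - p(k-5) - p(k-7) + p(k-12) + p(k-15) - ... (offsets j(3j∓1)/2, signs ++--, p(0)=1, p(<0)=0).
DP table for k = 0..127: p(0)=1, p(1)=1, p(2)=2, p(3)=3, p(4)=5, p(5)=7, p(6)=11, p(7)=15, p(8)=22, p(9)=30, p(10)=42, p(11)=56, p(12)=77, p(13)=101, p(14)=135, p(15)=176, p(16)=231, p(17)=297, p(18)=385, p(19)=490, p(20)=627, p(21)=792, p(22)=1002, p(23)=1255, p(24)=1575, p(25)=1958, p(26)=2436, p(27)=3010, p(28)=3718, p(29)=4565, p(30)=5604, p(31)=6842, p(32)=8349, p(33)=10143, p(34)=12310, p(35)=14883, p(36)=17977, p(37)=21637, p(38)=26015, p(39)=31185, p(40)=37338, p(41)=44583, p(42)=53174, p(43)=63261, p(44)=75175, p(45)=89134, p(46)=105558, p(47)=124754, p(48)=147273, p(49)=173525, p(50)=204226, p(51)=239943, p(52)=281589, p(53)=329931, p(54)=386155, p(55)=451276, p(56)=526823, p(57)=614154, p(58)=715220, p(59)=831820, p(60)=966467, p(61)=1121505, p(62)=1300156, p(63)=1505499, p(64)=1741630, p(65)=2012558, p(66)=2323520, p(67)=2679689, p(68)=3087735, p(69)=3554345, p(70)=4087968, p(71)=4697205, p(72)=5392783, p(73)=6185689, p(74)=7089500, p(75)=8118264, p(76)=9289091, p(77)=10619863, p(78)=12132164, p(79)=13848650, p(80)=15796476, p(81)=18004327, p(82)=20506255, p(83)=23338469, p(84)=26543660, p(85)=30167357, p(86)=34262962, p(87)=38887673, p(88)=44108109, p(89)=49995925, p(90)=56634173, p(91)=64112359, p(92)=72533807, p(93)=82010177, p(94)=92669720, p(95)=104651419, p(96)=118114304, p(97)=133230930, p(98)=150198136, p(99)=169229875, p(100)=190569292, p(101)=214481126, p(102)=241265379, p(103)=271248950, p(104)=304801365, p(105)=342325709, p(106)=384276336, p(107)=431149389, p(108)=483502844, p(109)=541946240, p(110)=607163746, p(111)=679903203, p(112)=761002156, p(113)=851376628, p(114)=952050665, p(115)=1064144451, p(116)=1188908248, p(117)=1327710076, p(118)=1482074143, p(119)=1653668665, p(120)=1844349560, p(121)=2056148051, p(122)=2291320912, p(123)=2552338241, p(124)=2841940500, p(125)=3163127352, p(126)=3519222692, p(127)=3913864295.
Final step: p(128) = p(127) + p(126) - p(123) - p(121) + p(116) + p(113) - p(106) - p(102) + p(93) + p(88) - p(77) - p(71) + p(58) + p(51) - p(36) - p(28) + p(11) + p(2)
= 3913864295 + 3519222692 - 2552338241 - 2056148051 + 1188908248 + 851376628 - 384276336 - 241265379 + 82010177 + 44108109 - 10619863 - 4697205 + 715220 + 239943 - 17977 - 3718 + 56 + 2
= 4351078600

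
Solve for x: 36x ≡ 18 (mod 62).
x ≡ 16 (mod 31)

gcd(36, 62) = 2, which divides 18, so solutions exist.
Divide through by 2: 18x ≡ 9 (mod 31).
Find 18^(-1) mod 31 by the extended Euclidean algorithm:
31 = 1 × 18 + 13  ⟹  13 = (1)·31 + (-1)·18
18 = 1 × 13 + 5  ⟹  5 = (-1)·31 + (2)·18
13 = 2 × 5 + 3  ⟹  3 = (3)·31 + (-5)·18
5 = 1 × 3 + 2  ⟹  2 = (-4)·31 + (7)·18
3 = 1 × 2 + 1  ⟹  1 = (7)·31 + (-12)·18
So (-12)·18 ≡ 1 (mod 31), i.e. 18^(-1) ≡ -12 ≡ 19 (mod 31).
x ≡ 19 × 9 = 171 ≡ 16 (mod 31).
Check: 36 × 16 = 576 ≡ 18 (mod 62).
x ≡ 16 (mod 31), giving 2 solutions mod 62.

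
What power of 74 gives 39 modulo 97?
43

Baby-step giant-step with step n = ⌈√97⌉ = 10.
Baby steps 74^j mod 97 (j:value) for j=0..9: 0:1, 1:74, 2:44, 3:55, 4:93, 5:92, 6:18, 7:71, 8:16, 9:20.
Giant-step multiplier: 74^(-10) ≡ 74^(96-10) = 74^86 ≡ 66 (mod 97).
Giant steps γ_i = 39·66^i mod 97: γ_0=39, γ_1=52, γ_2=37, γ_3=17, γ_4=55 (in table at j=3).
x = i·n + j = 4·10 + 3 = 43.
Check: 74^43 ≡ 39 (mod 97).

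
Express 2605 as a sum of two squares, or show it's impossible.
2² + 51² (a=2, b=51)

Factorization: 2605 = 5 × 521
By Fermat: n is sum of two squares iff every prime p ≡ 3 (mod 4) appears to even power.
All primes ≡ 3 (mod 4) appear to even power.
Search a = 0, 1, 2, … for 2605 - a² a perfect square: first hit at a = 2: 2605 - 4 = 2601 = 51².
2605 = 2² + 51² = 4 + 2601 ✓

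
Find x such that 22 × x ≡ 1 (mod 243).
232

gcd(22, 243) = 1, so the inverse exists.
Extended Euclidean algorithm on (243, 22):
243 = 11 × 22 + 1  ⟹  1 = (1)·243 + (-11)·22
So (-11)·22 ≡ 1 (mod 243), i.e. 22^(-1) ≡ -11 ≡ 232 (mod 243).
Check: 22 × 232 = 5104 ≡ 1 (mod 243)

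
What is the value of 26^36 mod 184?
96

Repeated squaring. Binary of 36 = 100100.
26^1 ≡ 26 (mod 184); 26^2 ≡ 124 (mod 184); 26^4 ≡ 104 (mod 184); 26^8 ≡ 144 (mod 184); 26^16 ≡ 128 (mod 184); 26^32 ≡ 8 (mod 184)
26^36 = 26^4 × 26^32 ≡ 96 (mod 184)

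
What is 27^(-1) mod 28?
27

gcd(27, 28) = 1, so the inverse exists.
Extended Euclidean algorithm on (28, 27):
28 = 1 × 27 + 1  ⟹  1 = (1)·28 + (-1)·27
So (-1)·27 ≡ 1 (mod 28), i.e. 27^(-1) ≡ -1 ≡ 27 (mod 28).
Check: 27 × 27 = 729 ≡ 1 (mod 28)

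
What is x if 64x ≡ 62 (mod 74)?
x ≡ 16 (mod 37)

gcd(64, 74) = 2, which divides 62, so solutions exist.
Divide through by 2: 32x ≡ 31 (mod 37).
Find 32^(-1) mod 37 by the extended Euclidean algorithm:
37 = 1 × 32 + 5  ⟹  5 = (1)·37 + (-1)·32
32 = 6 × 5 + 2  ⟹  2 = (-6)·37 + (7)·32
5 = 2 × 2 + 1  ⟹  1 = (13)·37 + (-15)·32
So (-15)·32 ≡ 1 (mod 37), i.e. 32^(-1) ≡ -15 ≡ 22 (mod 37).
x ≡ 22 × 31 = 682 ≡ 16 (mod 37).
Check: 64 × 16 = 1024 ≡ 62 (mod 74).
x ≡ 16 (mod 37), giving 2 solutions mod 74.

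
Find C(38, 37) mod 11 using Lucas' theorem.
5

Using Lucas' theorem:
Write n=38 and k=37 in base 11:
n in base 11: [3, 5]
k in base 11: [3, 4]
C(38,37) mod 11 = ∏ C(n_i, k_i) mod 11
Digit binomials (mod 11): C(3,3) = 1; C(5,4) = 5
Product: 1 × 5 = 5 ≡ 5 (mod 11)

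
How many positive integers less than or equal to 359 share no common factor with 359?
358

359 = 359
φ(n) = n × ∏(1 - 1/p) for each prime p dividing n
φ(359) = 359 × (1 - 1/359) = 358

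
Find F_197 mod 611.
287

Matrix identity: Q^n = [[F_(n+1), F_n], [F_n, F_(n-1)]] with Q = [[1,1],[1,0]].
n = 197 = 11000101₂. Square-and-multiply, entries mod 611:
Q^1 = [[1,1],[1,0]]
Q^3 = (Q^1)²·Q = [[3,2],[2,1]]
Q^6 = (Q^3)² = [[13,8],[8,5]]
Q^12 = (Q^6)² = [[233,144],[144,89]]
Q^24 = (Q^12)² = [[483,543],[543,551]]
Q^49 = (Q^24)²·Q = [[187,234],[234,564]]
Q^98 = (Q^49)² = [[519,377],[377,142]]
Q^197 = (Q^98)²·Q = [[196,287],[287,520]]
F_197 mod 611 = Q^197[0][1] = 287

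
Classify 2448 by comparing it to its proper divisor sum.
abundant

Proper divisors of 2448: sum = 1 + 2 + 3 + 4 + 6 + 8 + 9 + 12 + ... + 408 + 612 + 816 + 1224 (29 divisors) = 4806
Since 4806 > 2448, 2448 is abundant.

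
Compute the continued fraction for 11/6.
[1; 1, 5]

Euclidean algorithm steps:
11 = 1 × 6 + 5
6 = 1 × 5 + 1
5 = 5 × 1 + 0
Continued fraction: [1; 1, 5]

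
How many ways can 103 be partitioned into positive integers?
271248950

p(n) counts ways to write n as a sum of positive integers (order ignored).
Euler's pentagonal recurrence: p(k) = p(k-1) + p(k-2) - p(k-5) - p(k-7) + p(k-12) + p(k-15) - ... (offsets j(3j∓1)/2, signs ++--, p(0)=1, p(<0)=0).
DP table for k = 0..102: p(0)=1, p(1)=1, p(2)=2, p(3)=3, p(4)=5, p(5)=7, p(6)=11, p(7)=15, p(8)=22, p(9)=30, p(10)=42, p(11)=56, p(12)=77, p(13)=101, p(14)=135, p(15)=176, p(16)=231, p(17)=297, p(18)=385, p(19)=490, p(20)=627, p(21)=792, p(22)=1002, p(23)=1255, p(24)=1575, p(25)=1958, p(26)=2436, p(27)=3010, p(28)=3718, p(29)=4565, p(30)=5604, p(31)=6842, p(32)=8349, p(33)=10143, p(34)=12310, p(35)=14883, p(36)=17977, p(37)=21637, p(38)=26015, p(39)=31185, p(40)=37338, p(41)=44583, p(42)=53174, p(43)=63261, p(44)=75175, p(45)=89134, p(46)=105558, p(47)=124754, p(48)=147273, p(49)=173525, p(50)=204226, p(51)=239943, p(52)=281589, p(53)=329931, p(54)=386155, p(55)=451276, p(56)=526823, p(57)=614154, p(58)=715220, p(59)=831820, p(60)=966467, p(61)=1121505, p(62)=1300156, p(63)=1505499, p(64)=1741630, p(65)=2012558, p(66)=2323520, p(67)=2679689, p(68)=3087735, p(69)=3554345, p(70)=4087968, p(71)=4697205, p(72)=5392783, p(73)=6185689, p(74)=7089500, p(75)=8118264, p(76)=9289091, p(77)=10619863, p(78)=12132164, p(79)=13848650, p(80)=15796476, p(81)=18004327, p(82)=20506255, p(83)=23338469, p(84)=26543660, p(85)=30167357, p(86)=34262962, p(87)=38887673, p(88)=44108109, p(89)=49995925, p(90)=56634173, p(91)=64112359, p(92)=72533807, p(93)=82010177, p(94)=92669720, p(95)=104651419, p(96)=118114304, p(97)=133230930, p(98)=150198136, p(99)=169229875, p(100)=190569292, p(101)=214481126, p(102)=241265379.
Final step: p(103) = p(102) + p(101) - p(98) - p(96) + p(91) + p(88) - p(81) - p(77) + p(68) + p(63) - p(52) - p(46) + p(33) + p(26) - p(11) - p(3)
= 241265379 + 214481126 - 150198136 - 118114304 + 64112359 + 44108109 - 18004327 - 10619863 + 3087735 + 1505499 - 281589 - 105558 + 10143 + 2436 - 56 - 3
= 271248950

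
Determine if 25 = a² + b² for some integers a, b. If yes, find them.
0² + 5² (a=0, b=5)

Factorization: 25 = 5^2
By Fermat: n is sum of two squares iff every prime p ≡ 3 (mod 4) appears to even power.
All primes ≡ 3 (mod 4) appear to even power.
Search a = 0, 1, 2, … for 25 - a² a perfect square: first hit at a = 0: 25 - 0 = 25 = 5².
25 = 0² + 5² = 0 + 25 ✓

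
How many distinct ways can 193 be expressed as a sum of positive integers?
2168627105469

p(n) counts ways to write n as a sum of positive integers (order ignored).
Euler's pentagonal recurrence: p(k) = p(k-1) + p(k-2) - p(k-5) - p(k-7) + p(k-12) + p(k-15) - ... (offsets j(3j∓1)/2, signs ++--, p(0)=1, p(<0)=0).
DP table for k = 0..192: p(0)=1, p(1)=1, p(2)=2, p(3)=3, p(4)=5, p(5)=7, p(6)=11, p(7)=15, p(8)=22, p(9)=30, p(10)=42, p(11)=56, p(12)=77, p(13)=101, p(14)=135, p(15)=176, p(16)=231, p(17)=297, p(18)=385, p(19)=490, p(20)=627, p(21)=792, p(22)=1002, p(23)=1255, p(24)=1575, p(25)=1958, p(26)=2436, p(27)=3010, p(28)=3718, p(29)=4565, p(30)=5604, p(31)=6842, p(32)=8349, p(33)=10143, p(34)=12310, p(35)=14883, p(36)=17977, p(37)=21637, p(38)=26015, p(39)=31185, p(40)=37338, p(41)=44583, p(42)=53174, p(43)=63261, p(44)=75175, p(45)=89134, p(46)=105558, p(47)=124754, p(48)=147273, p(49)=173525, p(50)=204226, p(51)=239943, p(52)=281589, p(53)=329931, p(54)=386155, p(55)=451276, p(56)=526823, p(57)=614154, p(58)=715220, p(59)=831820, p(60)=966467, p(61)=1121505, p(62)=1300156, p(63)=1505499, p(64)=1741630, p(65)=2012558, p(66)=2323520, p(67)=2679689, p(68)=3087735, p(69)=3554345, p(70)=4087968, p(71)=4697205, p(72)=5392783, p(73)=6185689, p(74)=7089500, p(75)=8118264, p(76)=9289091, p(77)=10619863, p(78)=12132164, p(79)=13848650, p(80)=15796476, p(81)=18004327, p(82)=20506255, p(83)=23338469, p(84)=26543660, p(85)=30167357, p(86)=34262962, p(87)=38887673, p(88)=44108109, p(89)=49995925, p(90)=56634173, p(91)=64112359, p(92)=72533807, p(93)=82010177, p(94)=92669720, p(95)=104651419, p(96)=118114304, p(97)=133230930, p(98)=150198136, p(99)=169229875, p(100)=190569292, p(101)=214481126, p(102)=241265379, p(103)=271248950, p(104)=304801365, p(105)=342325709, p(106)=384276336, p(107)=431149389, p(108)=483502844, p(109)=541946240, p(110)=607163746, p(111)=679903203, p(112)=761002156, p(113)=851376628, p(114)=952050665, p(115)=1064144451, p(116)=1188908248, p(117)=1327710076, p(118)=1482074143, p(119)=1653668665, p(120)=1844349560, p(121)=2056148051, p(122)=2291320912, p(123)=2552338241, p(124)=2841940500, p(125)=3163127352, p(126)=3519222692, p(127)=3913864295, p(128)=4351078600, p(129)=4835271870, p(130)=5371315400, p(131)=5964539504, p(132)=6620830889, p(133)=7346629512, p(134)=8149040695, p(135)=9035836076, p(136)=10015581680, p(137)=11097645016, p(138)=12292341831, p(139)=13610949895, p(140)=15065878135, p(141)=16670689208, p(142)=18440293320, p(143)=20390982757, p(144)=22540654445, p(145)=24908858009, p(146)=27517052599, p(147)=30388671978, p(148)=33549419497, p(149)=37027355200, p(150)=40853235313, p(151)=45060624582, p(152)=49686288421, p(153)=54770336324, p(154)=60356673280, p(155)=66493182097, p(156)=73232243759, p(157)=80630964769, p(158)=88751778802, p(159)=97662728555, p(160)=107438159466, p(161)=118159068427, p(162)=129913904637, p(163)=142798995930, p(164)=156919475295, p(165)=172389800255, p(166)=189334822579, p(167)=207890420102, p(168)=228204732751, p(169)=250438925115, p(170)=274768617130, p(171)=301384802048, p(172)=330495499613, p(173)=362326859895, p(174)=397125074750, p(175)=435157697830, p(176)=476715857290, p(177)=522115831195, p(178)=571701605655, p(179)=625846753120, p(180)=684957390936, p(181)=749474411781, p(182)=819876908323, p(183)=896684817527, p(184)=980462880430, p(185)=1071823774337, p(186)=1171432692373, p(187)=1280011042268, p(188)=1398341745571, p(189)=1527273599625, p(190)=1667727404093, p(191)=1820701100652, p(192)=1987276856363.
Final step: p(193) = p(192) + p(191) - p(188) - p(186) + p(181) + p(178) - p(171) - p(167) + p(158) + p(153) - p(142) - p(136) + p(123) + p(116) - p(101) - p(93) + p(76) + p(67) - p(48) - p(38) + p(17) + p(6)
= 1987276856363 + 1820701100652 - 1398341745571 - 1171432692373 + 749474411781 + 571701605655 - 301384802048 - 207890420102 + 88751778802 + 54770336324 - 18440293320 - 10015581680 + 2552338241 + 1188908248 - 214481126 - 82010177 + 9289091 + 2679689 - 147273 - 26015 + 297 + 11
= 2168627105469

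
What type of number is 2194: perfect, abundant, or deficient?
deficient

Proper divisors of 2194: sum = 1 + 2 + 1097 = 1100
Since 1100 < 2194, 2194 is deficient.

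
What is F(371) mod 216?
89

Matrix identity: Q^n = [[F_(n+1), F_n], [F_n, F_(n-1)]] with Q = [[1,1],[1,0]].
n = 371 = 101110011₂. Square-and-multiply, entries mod 216:
Q^1 = [[1,1],[1,0]]
Q^2 = (Q^1)² = [[2,1],[1,1]]
Q^5 = (Q^2)²·Q = [[8,5],[5,3]]
Q^11 = (Q^5)²·Q = [[144,89],[89,55]]
Q^23 = (Q^11)²·Q = [[144,145],[145,215]]
Q^46 = (Q^23)² = [[73,215],[215,74]]
Q^92 = (Q^46)² = [[146,69],[69,77]]
Q^185 = (Q^92)²·Q = [[208,157],[157,51]]
Q^371 = (Q^185)²·Q = [[144,89],[89,55]]
F_371 mod 216 = Q^371[0][1] = 89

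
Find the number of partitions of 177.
522115831195

p(n) counts ways to write n as a sum of positive integers (order ignored).
Euler's pentagonal recurrence: p(k) = p(k-1) + p(k-2) - p(k-5) - p(k-7) + p(k-12) + p(k-15) - ... (offsets j(3j∓1)/2, signs ++--, p(0)=1, p(<0)=0).
DP table for k = 0..176: p(0)=1, p(1)=1, p(2)=2, p(3)=3, p(4)=5, p(5)=7, p(6)=11, p(7)=15, p(8)=22, p(9)=30, p(10)=42, p(11)=56, p(12)=77, p(13)=101, p(14)=135, p(15)=176, p(16)=231, p(17)=297, p(18)=385, p(19)=490, p(20)=627, p(21)=792, p(22)=1002, p(23)=1255, p(24)=1575, p(25)=1958, p(26)=2436, p(27)=3010, p(28)=3718, p(29)=4565, p(30)=5604, p(31)=6842, p(32)=8349, p(33)=10143, p(34)=12310, p(35)=14883, p(36)=17977, p(37)=21637, p(38)=26015, p(39)=31185, p(40)=37338, p(41)=44583, p(42)=53174, p(43)=63261, p(44)=75175, p(45)=89134, p(46)=105558, p(47)=124754, p(48)=147273, p(49)=173525, p(50)=204226, p(51)=239943, p(52)=281589, p(53)=329931, p(54)=386155, p(55)=451276, p(56)=526823, p(57)=614154, p(58)=715220, p(59)=831820, p(60)=966467, p(61)=1121505, p(62)=1300156, p(63)=1505499, p(64)=1741630, p(65)=2012558, p(66)=2323520, p(67)=2679689, p(68)=3087735, p(69)=3554345, p(70)=4087968, p(71)=4697205, p(72)=5392783, p(73)=6185689, p(74)=7089500, p(75)=8118264, p(76)=9289091, p(77)=10619863, p(78)=12132164, p(79)=13848650, p(80)=15796476, p(81)=18004327, p(82)=20506255, p(83)=23338469, p(84)=26543660, p(85)=30167357, p(86)=34262962, p(87)=38887673, p(88)=44108109, p(89)=49995925, p(90)=56634173, p(91)=64112359, p(92)=72533807, p(93)=82010177, p(94)=92669720, p(95)=104651419, p(96)=118114304, p(97)=133230930, p(98)=150198136, p(99)=169229875, p(100)=190569292, p(101)=214481126, p(102)=241265379, p(103)=271248950, p(104)=304801365, p(105)=342325709, p(106)=384276336, p(107)=431149389, p(108)=483502844, p(109)=541946240, p(110)=607163746, p(111)=679903203, p(112)=761002156, p(113)=851376628, p(114)=952050665, p(115)=1064144451, p(116)=1188908248, p(117)=1327710076, p(118)=1482074143, p(119)=1653668665, p(120)=1844349560, p(121)=2056148051, p(122)=2291320912, p(123)=2552338241, p(124)=2841940500, p(125)=3163127352, p(126)=3519222692, p(127)=3913864295, p(128)=4351078600, p(129)=4835271870, p(130)=5371315400, p(131)=5964539504, p(132)=6620830889, p(133)=7346629512, p(134)=8149040695, p(135)=9035836076, p(136)=10015581680, p(137)=11097645016, p(138)=12292341831, p(139)=13610949895, p(140)=15065878135, p(141)=16670689208, p(142)=18440293320, p(143)=20390982757, p(144)=22540654445, p(145)=24908858009, p(146)=27517052599, p(147)=30388671978, p(148)=33549419497, p(149)=37027355200, p(150)=40853235313, p(151)=45060624582, p(152)=49686288421, p(153)=54770336324, p(154)=60356673280, p(155)=66493182097, p(156)=73232243759, p(157)=80630964769, p(158)=88751778802, p(159)=97662728555, p(160)=107438159466, p(161)=118159068427, p(162)=129913904637, p(163)=142798995930, p(164)=156919475295, p(165)=172389800255, p(166)=189334822579, p(167)=207890420102, p(168)=228204732751, p(169)=250438925115, p(170)=274768617130, p(171)=301384802048, p(172)=330495499613, p(173)=362326859895, p(174)=397125074750, p(175)=435157697830, p(176)=476715857290.
Final step: p(177) = p(176) + p(175) - p(172) - p(170) + p(165) + p(162) - p(155) - p(151) + p(142) + p(137) - p(126) - p(120) + p(107) + p(100) - p(85) - p(77) + p(60) + p(51) - p(32) - p(22) + p(1)
= 476715857290 + 435157697830 - 330495499613 - 274768617130 + 172389800255 + 129913904637 - 66493182097 - 45060624582 + 18440293320 + 11097645016 - 3519222692 - 1844349560 + 431149389 + 190569292 - 30167357 - 10619863 + 966467 + 239943 - 8349 - 1002 + 1
= 522115831195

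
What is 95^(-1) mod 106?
77

gcd(95, 106) = 1, so the inverse exists.
Extended Euclidean algorithm on (106, 95):
106 = 1 × 95 + 11  ⟹  11 = (1)·106 + (-1)·95
95 = 8 × 11 + 7  ⟹  7 = (-8)·106 + (9)·95
11 = 1 × 7 + 4  ⟹  4 = (9)·106 + (-10)·95
7 = 1 × 4 + 3  ⟹  3 = (-17)·106 + (19)·95
4 = 1 × 3 + 1  ⟹  1 = (26)·106 + (-29)·95
So (-29)·95 ≡ 1 (mod 106), i.e. 95^(-1) ≡ -29 ≡ 77 (mod 106).
Check: 95 × 77 = 7315 ≡ 1 (mod 106)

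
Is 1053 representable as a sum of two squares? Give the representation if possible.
18² + 27² (a=18, b=27)

Factorization: 1053 = 3^4 × 13
By Fermat: n is sum of two squares iff every prime p ≡ 3 (mod 4) appears to even power.
All primes ≡ 3 (mod 4) appear to even power.
Search a = 0, 1, 2, … for 1053 - a² a perfect square: first hit at a = 18: 1053 - 324 = 729 = 27².
1053 = 18² + 27² = 324 + 729 ✓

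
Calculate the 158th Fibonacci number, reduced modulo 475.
54

Matrix identity: Q^n = [[F_(n+1), F_n], [F_n, F_(n-1)]] with Q = [[1,1],[1,0]].
n = 158 = 10011110₂. Square-and-multiply, entries mod 475:
Q^1 = [[1,1],[1,0]]
Q^2 = (Q^1)² = [[2,1],[1,1]]
Q^4 = (Q^2)² = [[5,3],[3,2]]
Q^9 = (Q^4)²·Q = [[55,34],[34,21]]
Q^19 = (Q^9)²·Q = [[115,381],[381,209]]
Q^39 = (Q^19)²·Q = [[155,211],[211,419]]
Q^79 = (Q^39)²·Q = [[135,146],[146,464]]
Q^158 = (Q^79)² = [[116,54],[54,62]]
F_158 mod 475 = Q^158[0][1] = 54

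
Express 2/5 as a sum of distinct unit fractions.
1/3 + 1/15

Greedy algorithm:
2/5: ceiling(5/2) = 3, use 1/3
1/15: ceiling(15/1) = 15, use 1/15
Result: 2/5 = 1/3 + 1/15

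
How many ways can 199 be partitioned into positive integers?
3646072432125

p(n) counts ways to write n as a sum of positive integers (order ignored).
Euler's pentagonal recurrence: p(k) = p(k-1) + p(k-2) - p(k-5) - p(k-7) + p(k-12) + p(k-15) - ... (offsets j(3j∓1)/2, signs ++--, p(0)=1, p(<0)=0).
DP table for k = 0..198: p(0)=1, p(1)=1, p(2)=2, p(3)=3, p(4)=5, p(5)=7, p(6)=11, p(7)=15, p(8)=22, p(9)=30, p(10)=42, p(11)=56, p(12)=77, p(13)=101, p(14)=135, p(15)=176, p(16)=231, p(17)=297, p(18)=385, p(19)=490, p(20)=627, p(21)=792, p(22)=1002, p(23)=1255, p(24)=1575, p(25)=1958, p(26)=2436, p(27)=3010, p(28)=3718, p(29)=4565, p(30)=5604, p(31)=6842, p(32)=8349, p(33)=10143, p(34)=12310, p(35)=14883, p(36)=17977, p(37)=21637, p(38)=26015, p(39)=31185, p(40)=37338, p(41)=44583, p(42)=53174, p(43)=63261, p(44)=75175, p(45)=89134, p(46)=105558, p(47)=124754, p(48)=147273, p(49)=173525, p(50)=204226, p(51)=239943, p(52)=281589, p(53)=329931, p(54)=386155, p(55)=451276, p(56)=526823, p(57)=614154, p(58)=715220, p(59)=831820, p(60)=966467, p(61)=1121505, p(62)=1300156, p(63)=1505499, p(64)=1741630, p(65)=2012558, p(66)=2323520, p(67)=2679689, p(68)=3087735, p(69)=3554345, p(70)=4087968, p(71)=4697205, p(72)=5392783, p(73)=6185689, p(74)=7089500, p(75)=8118264, p(76)=9289091, p(77)=10619863, p(78)=12132164, p(79)=13848650, p(80)=15796476, p(81)=18004327, p(82)=20506255, p(83)=23338469, p(84)=26543660, p(85)=30167357, p(86)=34262962, p(87)=38887673, p(88)=44108109, p(89)=49995925, p(90)=56634173, p(91)=64112359, p(92)=72533807, p(93)=82010177, p(94)=92669720, p(95)=104651419, p(96)=118114304, p(97)=133230930, p(98)=150198136, p(99)=169229875, p(100)=190569292, p(101)=214481126, p(102)=241265379, p(103)=271248950, p(104)=304801365, p(105)=342325709, p(106)=384276336, p(107)=431149389, p(108)=483502844, p(109)=541946240, p(110)=607163746, p(111)=679903203, p(112)=761002156, p(113)=851376628, p(114)=952050665, p(115)=1064144451, p(116)=1188908248, p(117)=1327710076, p(118)=1482074143, p(119)=1653668665, p(120)=1844349560, p(121)=2056148051, p(122)=2291320912, p(123)=2552338241, p(124)=2841940500, p(125)=3163127352, p(126)=3519222692, p(127)=3913864295, p(128)=4351078600, p(129)=4835271870, p(130)=5371315400, p(131)=5964539504, p(132)=6620830889, p(133)=7346629512, p(134)=8149040695, p(135)=9035836076, p(136)=10015581680, p(137)=11097645016, p(138)=12292341831, p(139)=13610949895, p(140)=15065878135, p(141)=16670689208, p(142)=18440293320, p(143)=20390982757, p(144)=22540654445, p(145)=24908858009, p(146)=27517052599, p(147)=30388671978, p(148)=33549419497, p(149)=37027355200, p(150)=40853235313, p(151)=45060624582, p(152)=49686288421, p(153)=54770336324, p(154)=60356673280, p(155)=66493182097, p(156)=73232243759, p(157)=80630964769, p(158)=88751778802, p(159)=97662728555, p(160)=107438159466, p(161)=118159068427, p(162)=129913904637, p(163)=142798995930, p(164)=156919475295, p(165)=172389800255, p(166)=189334822579, p(167)=207890420102, p(168)=228204732751, p(169)=250438925115, p(170)=274768617130, p(171)=301384802048, p(172)=330495499613, p(173)=362326859895, p(174)=397125074750, p(175)=435157697830, p(176)=476715857290, p(177)=522115831195, p(178)=571701605655, p(179)=625846753120, p(180)=684957390936, p(181)=749474411781, p(182)=819876908323, p(183)=896684817527, p(184)=980462880430, p(185)=1071823774337, p(186)=1171432692373, p(187)=1280011042268, p(188)=1398341745571, p(189)=1527273599625, p(190)=1667727404093, p(191)=1820701100652, p(192)=1987276856363, p(193)=2168627105469, p(194)=2366022741845, p(195)=2580840212973, p(196)=2814570987591, p(197)=3068829878530, p(198)=3345365983698.
Final step: p(199) = p(198) + p(197) - p(194) - p(192) + p(187) + p(184) - p(177) - p(173) + p(164) + p(159) - p(148) - p(142) + p(129) + p(122) - p(107) - p(99) + p(82) + p(73) - p(54) - p(44) + p(23) + p(12)
= 3345365983698 + 3068829878530 - 2366022741845 - 1987276856363 + 1280011042268 + 980462880430 - 522115831195 - 362326859895 + 156919475295 + 97662728555 - 33549419497 - 18440293320 + 4835271870 + 2291320912 - 431149389 - 169229875 + 20506255 + 6185689 - 386155 - 75175 + 1255 + 77
= 3646072432125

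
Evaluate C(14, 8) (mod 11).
0

Using Lucas' theorem:
Write n=14 and k=8 in base 11:
n in base 11: [1, 3]
k in base 11: [0, 8]
C(14,8) mod 11 = ∏ C(n_i, k_i) mod 11
Digit binomials (mod 11): C(1,0) = 1; C(3,8) = 0 (k_i > n_i)
Product: 1 × 0 = 0 ≡ 0 (mod 11)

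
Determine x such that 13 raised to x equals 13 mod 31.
1

Baby-step giant-step with step n = ⌈√31⌉ = 6.
Baby steps 13^j mod 31 (j:value) for j=0..5: 0:1, 1:13, 2:14, 3:27, 4:10, 5:6.
h = 13 is already in the table at j=1, so x = 1.
Check: 13^1 ≡ 13 (mod 31).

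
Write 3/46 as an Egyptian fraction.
1/16 + 1/368

Greedy algorithm:
3/46: ceiling(46/3) = 16, use 1/16
1/368: ceiling(368/1) = 368, use 1/368
Result: 3/46 = 1/16 + 1/368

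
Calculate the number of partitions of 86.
34262962

p(n) counts ways to write n as a sum of positive integers (order ignored).
Euler's pentagonal recurrence: p(k) = p(k-1) + p(k-2) - p(k-5) - p(k-7) + p(k-12) + p(k-15) - ... (offsets j(3j∓1)/2, signs ++--, p(0)=1, p(<0)=0).
DP table for k = 0..85: p(0)=1, p(1)=1, p(2)=2, p(3)=3, p(4)=5, p(5)=7, p(6)=11, p(7)=15, p(8)=22, p(9)=30, p(10)=42, p(11)=56, p(12)=77, p(13)=101, p(14)=135, p(15)=176, p(16)=231, p(17)=297, p(18)=385, p(19)=490, p(20)=627, p(21)=792, p(22)=1002, p(23)=1255, p(24)=1575, p(25)=1958, p(26)=2436, p(27)=3010, p(28)=3718, p(29)=4565, p(30)=5604, p(31)=6842, p(32)=8349, p(33)=10143, p(34)=12310, p(35)=14883, p(36)=17977, p(37)=21637, p(38)=26015, p(39)=31185, p(40)=37338, p(41)=44583, p(42)=53174, p(43)=63261, p(44)=75175, p(45)=89134, p(46)=105558, p(47)=124754, p(48)=147273, p(49)=173525, p(50)=204226, p(51)=239943, p(52)=281589, p(53)=329931, p(54)=386155, p(55)=451276, p(56)=526823, p(57)=614154, p(58)=715220, p(59)=831820, p(60)=966467, p(61)=1121505, p(62)=1300156, p(63)=1505499, p(64)=1741630, p(65)=2012558, p(66)=2323520, p(67)=2679689, p(68)=3087735, p(69)=3554345, p(70)=4087968, p(71)=4697205, p(72)=5392783, p(73)=6185689, p(74)=7089500, p(75)=8118264, p(76)=9289091, p(77)=10619863, p(78)=12132164, p(79)=13848650, p(80)=15796476, p(81)=18004327, p(82)=20506255, p(83)=23338469, p(84)=26543660, p(85)=30167357.
Final step: p(86) = p(85) + p(84) - p(81) - p(79) + p(74) + p(71) - p(64) - p(60) + p(51) + p(46) - p(35) - p(29) + p(16) + p(9)
= 30167357 + 26543660 - 18004327 - 13848650 + 7089500 + 4697205 - 1741630 - 966467 + 239943 + 105558 - 14883 - 4565 + 231 + 30
= 34262962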